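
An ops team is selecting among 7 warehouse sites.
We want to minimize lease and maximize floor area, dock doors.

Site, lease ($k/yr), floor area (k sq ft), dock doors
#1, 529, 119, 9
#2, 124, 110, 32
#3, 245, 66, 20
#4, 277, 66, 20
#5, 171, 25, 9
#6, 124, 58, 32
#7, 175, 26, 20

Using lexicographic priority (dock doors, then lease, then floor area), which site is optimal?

First maximize dock doors: best is 32, kept {#2, #6}.
Then minimize lease: best is 124, kept {#2, #6}.
Then maximize floor area: best is 110, kept {#2}.

#2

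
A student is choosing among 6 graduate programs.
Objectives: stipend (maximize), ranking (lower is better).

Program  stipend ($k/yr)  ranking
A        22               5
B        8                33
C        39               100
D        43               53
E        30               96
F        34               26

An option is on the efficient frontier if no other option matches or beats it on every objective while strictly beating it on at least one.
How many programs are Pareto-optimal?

A: not dominated (best ranking).
B: dominated by A (stipend 22≥8, ranking 5≤33).
C: dominated by D (stipend 43≥39, ranking 53≤100).
D: not dominated (best stipend).
E: dominated by D (stipend 43≥30, ranking 53≤96).
F: not dominated.
Pareto-optimal: A, D, F → 3.

3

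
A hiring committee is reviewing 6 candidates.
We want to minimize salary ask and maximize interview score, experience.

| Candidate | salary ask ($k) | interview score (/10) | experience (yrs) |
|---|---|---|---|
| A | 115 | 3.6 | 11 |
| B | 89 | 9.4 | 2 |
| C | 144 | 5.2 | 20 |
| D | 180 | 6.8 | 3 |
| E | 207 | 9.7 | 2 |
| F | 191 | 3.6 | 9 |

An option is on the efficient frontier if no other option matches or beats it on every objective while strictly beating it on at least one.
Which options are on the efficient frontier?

A: not dominated.
B: not dominated (best salary ask).
C: not dominated (best experience).
D: not dominated.
E: not dominated (best interview score).
F: dominated by A (salary ask 115≤191, interview score 3.6≥3.6, experience 11≥9).

A, B, C, D, E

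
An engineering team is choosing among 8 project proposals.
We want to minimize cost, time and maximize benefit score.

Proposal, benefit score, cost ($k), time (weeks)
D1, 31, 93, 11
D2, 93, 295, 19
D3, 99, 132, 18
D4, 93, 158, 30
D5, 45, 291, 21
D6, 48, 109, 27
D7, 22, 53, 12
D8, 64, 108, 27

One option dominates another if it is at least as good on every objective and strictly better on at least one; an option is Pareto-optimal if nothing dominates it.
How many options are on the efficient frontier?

4

D1: not dominated (best time).
D2: dominated by D3 (benefit score 99≥93, cost 132≤295, time 18≤19).
D3: not dominated (best benefit score).
D4: dominated by D3 (benefit score 99≥93, cost 132≤158, time 18≤30).
D5: dominated by D3 (benefit score 99≥45, cost 132≤291, time 18≤21).
D6: dominated by D8 (benefit score 64≥48, cost 108≤109, time 27≤27).
D7: not dominated (best cost).
D8: not dominated.
Pareto-optimal: D1, D3, D7, D8 → 4.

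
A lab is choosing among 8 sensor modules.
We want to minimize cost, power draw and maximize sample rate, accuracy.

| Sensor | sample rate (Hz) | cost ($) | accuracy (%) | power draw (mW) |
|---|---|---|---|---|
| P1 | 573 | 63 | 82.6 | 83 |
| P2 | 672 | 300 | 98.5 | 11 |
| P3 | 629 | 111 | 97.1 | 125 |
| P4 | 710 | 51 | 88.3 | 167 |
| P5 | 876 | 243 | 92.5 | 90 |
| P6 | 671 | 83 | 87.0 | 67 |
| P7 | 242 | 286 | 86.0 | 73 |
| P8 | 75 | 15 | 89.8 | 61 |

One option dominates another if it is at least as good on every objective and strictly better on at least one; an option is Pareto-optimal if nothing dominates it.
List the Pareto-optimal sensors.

P1: not dominated.
P2: not dominated (best accuracy).
P3: not dominated.
P4: not dominated.
P5: not dominated (best sample rate).
P6: not dominated.
P7: dominated by P6 (sample rate 671≥242, cost 83≤286, accuracy 87.0≥86.0, power draw 67≤73).
P8: not dominated (best cost).

P1, P2, P3, P4, P5, P6, P8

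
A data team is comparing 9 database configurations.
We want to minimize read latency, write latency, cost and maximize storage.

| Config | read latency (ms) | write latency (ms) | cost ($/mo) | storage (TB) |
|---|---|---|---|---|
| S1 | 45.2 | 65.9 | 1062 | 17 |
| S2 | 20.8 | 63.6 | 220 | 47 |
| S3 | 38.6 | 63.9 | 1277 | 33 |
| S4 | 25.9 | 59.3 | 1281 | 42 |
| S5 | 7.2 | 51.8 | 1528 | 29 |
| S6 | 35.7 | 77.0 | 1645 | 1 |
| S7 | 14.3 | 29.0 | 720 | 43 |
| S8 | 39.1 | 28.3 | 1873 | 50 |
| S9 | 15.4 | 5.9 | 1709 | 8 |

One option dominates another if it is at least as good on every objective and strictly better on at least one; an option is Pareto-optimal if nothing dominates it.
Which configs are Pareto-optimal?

S2, S5, S7, S8, S9

S1: dominated by S2 (read latency 20.8≤45.2, write latency 63.6≤65.9, cost 220≤1062, storage 47≥17).
S2: not dominated (best cost).
S3: dominated by S2 (read latency 20.8≤38.6, write latency 63.6≤63.9, cost 220≤1277, storage 47≥33).
S4: dominated by S7 (read latency 14.3≤25.9, write latency 29.0≤59.3, cost 720≤1281, storage 43≥42).
S5: not dominated (best read latency).
S6: dominated by S2 (read latency 20.8≤35.7, write latency 63.6≤77.0, cost 220≤1645, storage 47≥1).
S7: not dominated.
S8: not dominated (best storage).
S9: not dominated (best write latency).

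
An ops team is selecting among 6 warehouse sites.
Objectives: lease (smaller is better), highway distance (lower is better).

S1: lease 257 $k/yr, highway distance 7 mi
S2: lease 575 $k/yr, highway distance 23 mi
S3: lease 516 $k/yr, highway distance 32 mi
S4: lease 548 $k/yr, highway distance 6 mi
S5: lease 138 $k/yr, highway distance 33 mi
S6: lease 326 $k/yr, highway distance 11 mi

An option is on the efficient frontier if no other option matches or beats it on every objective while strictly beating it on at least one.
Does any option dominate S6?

S1 vs S6: lease 257≤326, highway distance 7≤11 — S1 is at least as good on every objective and strictly better on at least one, so S1 dominates S6.

Yes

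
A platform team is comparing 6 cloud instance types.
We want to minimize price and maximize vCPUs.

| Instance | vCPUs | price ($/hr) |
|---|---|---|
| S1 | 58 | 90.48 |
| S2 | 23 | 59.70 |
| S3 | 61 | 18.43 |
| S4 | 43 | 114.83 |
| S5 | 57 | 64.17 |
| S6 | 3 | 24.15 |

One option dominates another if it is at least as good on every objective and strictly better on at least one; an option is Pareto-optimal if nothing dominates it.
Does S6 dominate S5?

S6 vs S5: S6 is worse on vCPUs (3 vs 57), so it does not dominate S5.

No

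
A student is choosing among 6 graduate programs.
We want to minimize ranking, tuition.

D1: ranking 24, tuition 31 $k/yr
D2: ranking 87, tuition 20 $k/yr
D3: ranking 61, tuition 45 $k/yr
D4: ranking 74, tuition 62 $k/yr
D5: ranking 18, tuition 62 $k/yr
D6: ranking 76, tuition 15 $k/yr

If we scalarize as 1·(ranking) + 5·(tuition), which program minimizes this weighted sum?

D1: 1·24 + 5·31 = 179
D2: 1·87 + 5·20 = 187
D3: 1·61 + 5·45 = 286
D4: 1·74 + 5·62 = 384
D5: 1·18 + 5·62 = 328
D6: 1·76 + 5·15 = 151
Lowest: D6 at 151.

D6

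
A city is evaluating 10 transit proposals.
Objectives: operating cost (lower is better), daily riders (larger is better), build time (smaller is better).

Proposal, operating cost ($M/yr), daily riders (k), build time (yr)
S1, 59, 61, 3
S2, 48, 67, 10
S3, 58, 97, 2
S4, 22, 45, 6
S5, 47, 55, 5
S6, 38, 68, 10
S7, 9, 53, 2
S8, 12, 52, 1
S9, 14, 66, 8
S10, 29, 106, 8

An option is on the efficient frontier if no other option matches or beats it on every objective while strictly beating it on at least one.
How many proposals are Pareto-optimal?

6

S1: dominated by S3 (operating cost 58≤59, daily riders 97≥61, build time 2≤3).
S2: dominated by S6 (operating cost 38≤48, daily riders 68≥67, build time 10≤10).
S3: not dominated.
S4: dominated by S7 (operating cost 9≤22, daily riders 53≥45, build time 2≤6).
S5: not dominated.
S6: dominated by S10 (operating cost 29≤38, daily riders 106≥68, build time 8≤10).
S7: not dominated (best operating cost).
S8: not dominated (best build time).
S9: not dominated.
S10: not dominated (best daily riders).
Pareto-optimal: S3, S5, S7, S8, S9, S10 → 6.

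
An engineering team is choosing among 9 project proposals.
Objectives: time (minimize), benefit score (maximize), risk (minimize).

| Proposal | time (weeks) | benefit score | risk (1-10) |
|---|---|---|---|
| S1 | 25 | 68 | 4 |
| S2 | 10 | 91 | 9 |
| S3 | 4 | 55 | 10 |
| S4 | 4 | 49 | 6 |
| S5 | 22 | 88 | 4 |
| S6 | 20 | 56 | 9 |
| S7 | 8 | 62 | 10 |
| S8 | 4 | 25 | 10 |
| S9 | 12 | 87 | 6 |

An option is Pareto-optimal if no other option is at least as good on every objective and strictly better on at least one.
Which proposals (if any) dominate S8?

S3: time 4≤4, benefit score 55≥25, risk 10≤10 — dominates S8.
S4: time 4≤4, benefit score 49≥25, risk 6≤10 — dominates S8.
Others (S1, S2, S5, S6, S7, S9) are each worse than S8 on at least one objective.

S3, S4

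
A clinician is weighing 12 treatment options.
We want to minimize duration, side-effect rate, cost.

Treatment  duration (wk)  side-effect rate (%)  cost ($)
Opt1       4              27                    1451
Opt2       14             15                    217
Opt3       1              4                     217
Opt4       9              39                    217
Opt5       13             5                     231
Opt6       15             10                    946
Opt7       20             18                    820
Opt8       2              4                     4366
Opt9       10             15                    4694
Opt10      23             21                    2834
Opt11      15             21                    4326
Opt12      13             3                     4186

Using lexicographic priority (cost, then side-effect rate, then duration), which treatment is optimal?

First minimize cost: best is 217, kept {Opt2, Opt3, Opt4}.
Then minimize side-effect rate: best is 4, kept {Opt3}.

Opt3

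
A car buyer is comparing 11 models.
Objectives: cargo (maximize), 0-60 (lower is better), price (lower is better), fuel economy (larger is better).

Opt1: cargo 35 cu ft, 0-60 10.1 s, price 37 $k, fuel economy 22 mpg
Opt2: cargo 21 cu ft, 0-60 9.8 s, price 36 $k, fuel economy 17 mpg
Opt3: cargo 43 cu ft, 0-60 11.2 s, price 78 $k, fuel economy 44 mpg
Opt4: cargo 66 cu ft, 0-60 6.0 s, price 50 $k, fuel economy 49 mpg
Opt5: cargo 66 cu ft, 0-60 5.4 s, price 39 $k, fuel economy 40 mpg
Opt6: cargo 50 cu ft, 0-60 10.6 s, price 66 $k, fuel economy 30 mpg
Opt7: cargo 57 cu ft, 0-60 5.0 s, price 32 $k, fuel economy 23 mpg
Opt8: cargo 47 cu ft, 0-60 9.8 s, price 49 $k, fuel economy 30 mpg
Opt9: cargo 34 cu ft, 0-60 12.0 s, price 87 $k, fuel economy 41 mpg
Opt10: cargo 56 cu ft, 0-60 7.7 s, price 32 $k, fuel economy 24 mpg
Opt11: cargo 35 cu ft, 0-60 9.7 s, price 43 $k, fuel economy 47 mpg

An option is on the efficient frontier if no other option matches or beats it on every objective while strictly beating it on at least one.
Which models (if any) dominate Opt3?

Opt4: cargo 66≥43, 0-60 6.0≤11.2, price 50≤78, fuel economy 49≥44 — dominates Opt3.
Others (Opt1, Opt2, Opt5, Opt6, Opt7, Opt8, Opt9, Opt10, Opt11) are each worse than Opt3 on at least one objective.

Opt4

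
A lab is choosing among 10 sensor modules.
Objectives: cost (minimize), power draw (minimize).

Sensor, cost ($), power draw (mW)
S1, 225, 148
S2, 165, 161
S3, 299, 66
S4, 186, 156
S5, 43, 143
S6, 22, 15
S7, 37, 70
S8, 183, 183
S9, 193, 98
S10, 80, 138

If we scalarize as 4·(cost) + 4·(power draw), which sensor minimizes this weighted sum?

S6

S1: 4·225 + 4·148 = 1492
S2: 4·165 + 4·161 = 1304
S3: 4·299 + 4·66 = 1460
S4: 4·186 + 4·156 = 1368
S5: 4·43 + 4·143 = 744
S6: 4·22 + 4·15 = 148
S7: 4·37 + 4·70 = 428
S8: 4·183 + 4·183 = 1464
S9: 4·193 + 4·98 = 1164
S10: 4·80 + 4·138 = 872
Lowest: S6 at 148.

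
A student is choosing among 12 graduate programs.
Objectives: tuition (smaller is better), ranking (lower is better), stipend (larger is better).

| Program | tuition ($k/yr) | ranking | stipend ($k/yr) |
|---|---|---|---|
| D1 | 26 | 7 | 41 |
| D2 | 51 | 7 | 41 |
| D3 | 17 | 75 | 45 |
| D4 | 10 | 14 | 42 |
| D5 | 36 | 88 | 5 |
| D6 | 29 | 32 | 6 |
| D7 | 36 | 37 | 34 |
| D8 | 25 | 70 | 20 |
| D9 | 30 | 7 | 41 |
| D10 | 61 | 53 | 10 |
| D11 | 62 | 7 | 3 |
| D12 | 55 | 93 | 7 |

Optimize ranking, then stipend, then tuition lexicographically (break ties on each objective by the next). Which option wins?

D1

First minimize ranking: best is 7, kept {D1, D2, D9, D11}.
Then maximize stipend: best is 41, kept {D1, D2, D9}.
Then minimize tuition: best is 26, kept {D1}.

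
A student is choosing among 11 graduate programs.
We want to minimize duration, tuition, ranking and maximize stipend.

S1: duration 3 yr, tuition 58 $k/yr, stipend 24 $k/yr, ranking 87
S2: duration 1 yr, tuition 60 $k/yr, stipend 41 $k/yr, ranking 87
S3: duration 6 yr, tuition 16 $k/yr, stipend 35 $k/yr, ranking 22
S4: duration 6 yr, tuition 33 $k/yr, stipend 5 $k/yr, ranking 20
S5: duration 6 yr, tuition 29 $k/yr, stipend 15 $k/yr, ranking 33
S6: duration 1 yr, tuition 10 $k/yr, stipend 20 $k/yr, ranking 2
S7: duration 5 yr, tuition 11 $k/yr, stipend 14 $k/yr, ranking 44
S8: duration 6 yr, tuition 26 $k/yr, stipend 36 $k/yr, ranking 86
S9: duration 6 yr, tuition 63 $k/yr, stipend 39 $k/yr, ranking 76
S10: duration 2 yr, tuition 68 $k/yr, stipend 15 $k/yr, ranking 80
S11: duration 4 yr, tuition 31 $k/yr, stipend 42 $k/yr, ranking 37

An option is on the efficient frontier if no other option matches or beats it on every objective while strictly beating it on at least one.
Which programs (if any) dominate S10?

S6: duration 1≤2, tuition 10≤68, stipend 20≥15, ranking 2≤80 — dominates S10.
Others (S1, S2, S3, S4, S5, S7, S8, S9, S11) are each worse than S10 on at least one objective.

S6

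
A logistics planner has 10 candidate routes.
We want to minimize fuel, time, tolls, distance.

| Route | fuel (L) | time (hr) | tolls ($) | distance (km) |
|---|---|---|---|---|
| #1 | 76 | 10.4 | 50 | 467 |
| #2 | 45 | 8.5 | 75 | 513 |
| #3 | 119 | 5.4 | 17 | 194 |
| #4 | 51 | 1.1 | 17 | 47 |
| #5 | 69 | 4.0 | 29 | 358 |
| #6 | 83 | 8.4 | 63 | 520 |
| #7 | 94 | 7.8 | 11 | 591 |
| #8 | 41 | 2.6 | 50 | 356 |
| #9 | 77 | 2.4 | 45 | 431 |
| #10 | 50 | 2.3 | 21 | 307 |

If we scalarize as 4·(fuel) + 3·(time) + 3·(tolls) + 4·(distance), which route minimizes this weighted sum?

#1: 4·76 + 3·10.4 + 3·50 + 4·467 = 2353.2
#2: 4·45 + 3·8.5 + 3·75 + 4·513 = 2482.5
#3: 4·119 + 3·5.4 + 3·17 + 4·194 = 1319.2
#4: 4·51 + 3·1.1 + 3·17 + 4·47 = 446.3
#5: 4·69 + 3·4.0 + 3·29 + 4·358 = 1807.0
#6: 4·83 + 3·8.4 + 3·63 + 4·520 = 2626.2
#7: 4·94 + 3·7.8 + 3·11 + 4·591 = 2796.4
#8: 4·41 + 3·2.6 + 3·50 + 4·356 = 1745.8
#9: 4·77 + 3·2.4 + 3·45 + 4·431 = 2174.2
#10: 4·50 + 3·2.3 + 3·21 + 4·307 = 1497.9
Lowest: #4 at 446.3.

#4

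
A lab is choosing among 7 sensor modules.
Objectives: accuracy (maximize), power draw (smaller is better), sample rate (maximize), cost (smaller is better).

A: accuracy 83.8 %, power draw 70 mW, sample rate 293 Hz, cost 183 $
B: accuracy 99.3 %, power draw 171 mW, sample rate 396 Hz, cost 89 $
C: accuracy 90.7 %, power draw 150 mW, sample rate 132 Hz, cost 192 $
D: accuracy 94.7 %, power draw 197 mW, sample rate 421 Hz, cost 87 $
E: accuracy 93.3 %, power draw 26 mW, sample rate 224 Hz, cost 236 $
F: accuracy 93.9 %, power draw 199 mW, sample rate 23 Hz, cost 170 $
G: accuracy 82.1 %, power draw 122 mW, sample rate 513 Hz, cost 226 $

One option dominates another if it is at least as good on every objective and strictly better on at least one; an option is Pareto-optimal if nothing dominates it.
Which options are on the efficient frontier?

A: not dominated.
B: not dominated (best accuracy).
C: not dominated.
D: not dominated (best cost).
E: not dominated (best power draw).
F: dominated by B (accuracy 99.3≥93.9, power draw 171≤199, sample rate 396≥23, cost 89≤170).
G: not dominated (best sample rate).

A, B, C, D, E, G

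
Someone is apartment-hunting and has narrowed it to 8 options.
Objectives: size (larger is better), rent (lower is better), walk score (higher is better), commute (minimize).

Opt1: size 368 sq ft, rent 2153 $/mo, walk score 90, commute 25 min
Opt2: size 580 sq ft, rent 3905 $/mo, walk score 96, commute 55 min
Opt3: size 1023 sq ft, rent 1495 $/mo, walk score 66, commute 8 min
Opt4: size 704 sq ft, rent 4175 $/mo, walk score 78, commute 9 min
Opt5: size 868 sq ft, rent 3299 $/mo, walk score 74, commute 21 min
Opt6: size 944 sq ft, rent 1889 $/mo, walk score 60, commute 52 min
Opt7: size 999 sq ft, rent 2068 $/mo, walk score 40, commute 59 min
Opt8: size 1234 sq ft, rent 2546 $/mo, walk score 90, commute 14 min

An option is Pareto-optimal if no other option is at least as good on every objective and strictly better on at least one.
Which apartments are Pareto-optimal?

Opt1: not dominated.
Opt2: not dominated (best walk score).
Opt3: not dominated (best rent).
Opt4: not dominated.
Opt5: dominated by Opt8 (size 1234≥868, rent 2546≤3299, walk score 90≥74, commute 14≤21).
Opt6: dominated by Opt3 (size 1023≥944, rent 1495≤1889, walk score 66≥60, commute 8≤52).
Opt7: dominated by Opt3 (size 1023≥999, rent 1495≤2068, walk score 66≥40, commute 8≤59).
Opt8: not dominated (best size).

Opt1, Opt2, Opt3, Opt4, Opt8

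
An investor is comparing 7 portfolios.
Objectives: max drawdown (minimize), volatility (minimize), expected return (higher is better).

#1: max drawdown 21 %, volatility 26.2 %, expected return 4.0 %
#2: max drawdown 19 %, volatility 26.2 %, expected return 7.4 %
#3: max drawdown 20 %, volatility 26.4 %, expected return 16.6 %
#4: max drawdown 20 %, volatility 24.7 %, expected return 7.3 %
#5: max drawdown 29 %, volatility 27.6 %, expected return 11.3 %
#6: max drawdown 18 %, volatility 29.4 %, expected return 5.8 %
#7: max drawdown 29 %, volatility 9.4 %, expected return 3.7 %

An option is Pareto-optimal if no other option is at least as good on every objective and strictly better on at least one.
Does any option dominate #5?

Yes

#3 vs #5: max drawdown 20≤29, volatility 26.4≤27.6, expected return 16.6≥11.3 — #3 is at least as good on every objective and strictly better on at least one, so #3 dominates #5.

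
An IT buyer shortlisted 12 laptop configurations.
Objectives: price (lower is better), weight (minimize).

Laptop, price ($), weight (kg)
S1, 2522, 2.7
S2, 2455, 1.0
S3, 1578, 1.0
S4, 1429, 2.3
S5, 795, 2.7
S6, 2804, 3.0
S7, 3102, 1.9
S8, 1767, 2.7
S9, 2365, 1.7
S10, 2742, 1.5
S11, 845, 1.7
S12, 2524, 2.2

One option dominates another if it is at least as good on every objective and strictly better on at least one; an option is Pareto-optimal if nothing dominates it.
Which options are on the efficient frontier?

S3, S5, S11

S1: dominated by S2 (price 2455≤2522, weight 1.0≤2.7).
S2: dominated by S3 (price 1578≤2455, weight 1.0≤1.0).
S3: not dominated.
S4: dominated by S11 (price 845≤1429, weight 1.7≤2.3).
S5: not dominated (best price).
S6: dominated by S1 (price 2522≤2804, weight 2.7≤3.0).
S7: dominated by S2 (price 2455≤3102, weight 1.0≤1.9).
S8: dominated by S3 (price 1578≤1767, weight 1.0≤2.7).
S9: dominated by S3 (price 1578≤2365, weight 1.0≤1.7).
S10: dominated by S2 (price 2455≤2742, weight 1.0≤1.5).
S11: not dominated.
S12: dominated by S2 (price 2455≤2524, weight 1.0≤2.2).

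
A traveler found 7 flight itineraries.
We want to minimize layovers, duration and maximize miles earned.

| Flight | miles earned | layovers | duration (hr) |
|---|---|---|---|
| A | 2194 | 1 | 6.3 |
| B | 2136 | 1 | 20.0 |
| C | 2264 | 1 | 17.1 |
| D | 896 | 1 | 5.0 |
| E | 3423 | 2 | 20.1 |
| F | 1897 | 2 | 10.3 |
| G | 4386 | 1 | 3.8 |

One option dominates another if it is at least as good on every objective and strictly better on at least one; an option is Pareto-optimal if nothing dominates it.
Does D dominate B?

D vs B: D is worse on miles earned (896 vs 2136), so it does not dominate B.

No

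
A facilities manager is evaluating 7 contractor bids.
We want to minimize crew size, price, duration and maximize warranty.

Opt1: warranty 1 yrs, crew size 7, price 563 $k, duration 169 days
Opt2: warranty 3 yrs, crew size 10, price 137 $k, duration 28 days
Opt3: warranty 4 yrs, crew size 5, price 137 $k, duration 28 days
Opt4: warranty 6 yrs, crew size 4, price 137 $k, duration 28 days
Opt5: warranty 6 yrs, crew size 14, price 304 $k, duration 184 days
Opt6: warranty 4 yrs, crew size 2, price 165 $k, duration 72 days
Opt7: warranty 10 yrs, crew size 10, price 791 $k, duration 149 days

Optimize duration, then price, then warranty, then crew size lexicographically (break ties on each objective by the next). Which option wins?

Opt4

First minimize duration: best is 28, kept {Opt2, Opt3, Opt4}.
Then minimize price: best is 137, kept {Opt2, Opt3, Opt4}.
Then maximize warranty: best is 6, kept {Opt4}.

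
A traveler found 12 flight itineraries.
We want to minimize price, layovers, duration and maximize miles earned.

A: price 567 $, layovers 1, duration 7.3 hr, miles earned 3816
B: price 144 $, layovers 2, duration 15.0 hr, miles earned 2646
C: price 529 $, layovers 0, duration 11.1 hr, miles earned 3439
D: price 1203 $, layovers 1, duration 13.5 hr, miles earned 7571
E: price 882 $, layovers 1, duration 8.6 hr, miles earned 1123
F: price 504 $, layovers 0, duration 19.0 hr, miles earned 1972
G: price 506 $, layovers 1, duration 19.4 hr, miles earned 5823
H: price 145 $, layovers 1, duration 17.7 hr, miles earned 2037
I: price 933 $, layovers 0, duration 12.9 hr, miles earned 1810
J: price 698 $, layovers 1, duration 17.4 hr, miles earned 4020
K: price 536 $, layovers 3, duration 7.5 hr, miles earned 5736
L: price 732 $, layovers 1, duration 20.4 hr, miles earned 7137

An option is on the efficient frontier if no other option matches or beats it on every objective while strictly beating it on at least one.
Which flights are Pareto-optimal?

A: not dominated (best duration).
B: not dominated (best price).
C: not dominated.
D: not dominated (best miles earned).
E: dominated by A (price 567≤882, layovers 1≤1, duration 7.3≤8.6, miles earned 3816≥1123).
F: not dominated.
G: not dominated.
H: not dominated.
I: dominated by C (price 529≤933, layovers 0≤0, duration 11.1≤12.9, miles earned 3439≥1810).
J: not dominated.
K: not dominated.
L: not dominated.

A, B, C, D, F, G, H, J, K, L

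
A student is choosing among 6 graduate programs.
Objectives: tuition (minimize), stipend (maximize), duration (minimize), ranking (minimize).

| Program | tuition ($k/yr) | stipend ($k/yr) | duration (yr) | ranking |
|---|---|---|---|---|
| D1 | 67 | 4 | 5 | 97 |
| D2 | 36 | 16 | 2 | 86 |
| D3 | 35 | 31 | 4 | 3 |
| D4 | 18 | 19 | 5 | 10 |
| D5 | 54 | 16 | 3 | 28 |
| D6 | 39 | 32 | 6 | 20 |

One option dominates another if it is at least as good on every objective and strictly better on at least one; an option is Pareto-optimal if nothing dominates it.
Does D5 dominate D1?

Yes

D5 vs D1: tuition 54≤67, stipend 16≥4, duration 3≤5, ranking 28≤97 — D5 is at least as good on every objective with at least one strict improvement.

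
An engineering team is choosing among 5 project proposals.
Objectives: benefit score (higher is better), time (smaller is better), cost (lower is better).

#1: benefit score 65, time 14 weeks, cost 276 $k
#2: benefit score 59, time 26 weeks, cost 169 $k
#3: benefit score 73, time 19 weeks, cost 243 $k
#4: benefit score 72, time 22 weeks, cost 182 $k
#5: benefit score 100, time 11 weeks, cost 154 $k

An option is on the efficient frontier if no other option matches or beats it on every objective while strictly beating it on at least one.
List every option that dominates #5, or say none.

#1: worse on benefit score (65 vs 100).
#2: worse on benefit score (59 vs 100).
#3: worse on benefit score (73 vs 100).
#4: worse on benefit score (72 vs 100).
No option dominates #5.

none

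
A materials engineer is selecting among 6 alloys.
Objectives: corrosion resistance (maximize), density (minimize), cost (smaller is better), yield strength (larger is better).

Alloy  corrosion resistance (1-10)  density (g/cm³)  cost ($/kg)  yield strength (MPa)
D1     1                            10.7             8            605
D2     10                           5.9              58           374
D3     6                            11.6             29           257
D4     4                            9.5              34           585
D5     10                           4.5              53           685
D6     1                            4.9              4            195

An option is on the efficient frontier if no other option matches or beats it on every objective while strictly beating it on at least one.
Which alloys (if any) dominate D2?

D5: corrosion resistance 10≥10, density 4.5≤5.9, cost 53≤58, yield strength 685≥374 — dominates D2.
Others (D1, D3, D4, D6) are each worse than D2 on at least one objective.

D5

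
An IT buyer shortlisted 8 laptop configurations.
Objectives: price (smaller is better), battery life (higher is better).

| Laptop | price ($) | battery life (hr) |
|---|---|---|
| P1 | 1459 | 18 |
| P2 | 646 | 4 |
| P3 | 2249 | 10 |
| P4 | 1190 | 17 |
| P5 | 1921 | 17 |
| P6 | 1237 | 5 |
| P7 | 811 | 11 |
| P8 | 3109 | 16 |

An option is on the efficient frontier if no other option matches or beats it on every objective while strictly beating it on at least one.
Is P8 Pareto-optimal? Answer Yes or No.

P1 vs P8: price 1459≤3109, battery life 18≥16 — P1 is at least as good on every objective and strictly better on at least one, so P1 dominates P8.

No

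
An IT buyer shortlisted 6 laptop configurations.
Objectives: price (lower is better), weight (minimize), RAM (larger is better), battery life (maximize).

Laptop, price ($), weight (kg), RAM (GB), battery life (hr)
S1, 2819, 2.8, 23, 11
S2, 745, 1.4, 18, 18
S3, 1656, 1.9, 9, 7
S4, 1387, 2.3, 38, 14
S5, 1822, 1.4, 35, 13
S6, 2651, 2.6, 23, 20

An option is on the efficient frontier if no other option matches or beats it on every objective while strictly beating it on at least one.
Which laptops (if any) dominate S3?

S2: price 745≤1656, weight 1.4≤1.9, RAM 18≥9, battery life 18≥7 — dominates S3.
Others (S1, S4, S5, S6) are each worse than S3 on at least one objective.

S2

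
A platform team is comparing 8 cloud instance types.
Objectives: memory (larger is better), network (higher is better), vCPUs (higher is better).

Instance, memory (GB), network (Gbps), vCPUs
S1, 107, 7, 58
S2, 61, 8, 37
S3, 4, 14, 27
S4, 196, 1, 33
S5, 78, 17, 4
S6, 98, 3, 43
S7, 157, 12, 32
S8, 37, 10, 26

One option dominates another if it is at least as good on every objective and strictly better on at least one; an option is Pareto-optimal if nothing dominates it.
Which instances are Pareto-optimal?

S1: not dominated (best vCPUs).
S2: not dominated.
S3: not dominated.
S4: not dominated (best memory).
S5: not dominated (best network).
S6: dominated by S1 (memory 107≥98, network 7≥3, vCPUs 58≥43).
S7: not dominated.
S8: dominated by S7 (memory 157≥37, network 12≥10, vCPUs 32≥26).

S1, S2, S3, S4, S5, S7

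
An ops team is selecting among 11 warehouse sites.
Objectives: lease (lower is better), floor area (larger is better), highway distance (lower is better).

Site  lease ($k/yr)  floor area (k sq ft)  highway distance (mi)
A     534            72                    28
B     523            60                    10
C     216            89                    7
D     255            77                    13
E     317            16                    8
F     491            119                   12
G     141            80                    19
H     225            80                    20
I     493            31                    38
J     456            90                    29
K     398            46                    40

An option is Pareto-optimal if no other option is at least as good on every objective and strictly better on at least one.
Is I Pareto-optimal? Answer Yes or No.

C vs I: lease 216≤493, floor area 89≥31, highway distance 7≤38 — C is at least as good on every objective and strictly better on at least one, so C dominates I.

No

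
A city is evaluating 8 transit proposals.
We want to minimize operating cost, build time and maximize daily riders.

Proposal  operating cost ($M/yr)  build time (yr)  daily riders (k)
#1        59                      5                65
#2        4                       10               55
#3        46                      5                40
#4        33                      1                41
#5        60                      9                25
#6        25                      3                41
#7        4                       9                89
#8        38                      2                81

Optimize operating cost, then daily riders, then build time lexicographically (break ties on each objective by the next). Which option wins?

#7

First minimize operating cost: best is 4, kept {#2, #7}.
Then maximize daily riders: best is 89, kept {#7}.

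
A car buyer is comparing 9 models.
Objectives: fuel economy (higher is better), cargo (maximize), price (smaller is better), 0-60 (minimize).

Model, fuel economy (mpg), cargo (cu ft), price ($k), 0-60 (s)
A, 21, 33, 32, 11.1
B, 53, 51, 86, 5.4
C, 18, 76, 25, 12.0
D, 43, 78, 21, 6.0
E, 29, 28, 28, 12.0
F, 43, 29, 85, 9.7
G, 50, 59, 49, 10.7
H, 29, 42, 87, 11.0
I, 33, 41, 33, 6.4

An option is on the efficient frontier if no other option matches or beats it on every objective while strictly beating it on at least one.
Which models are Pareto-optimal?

B, D, G

A: dominated by D (fuel economy 43≥21, cargo 78≥33, price 21≤32, 0-60 6.0≤11.1).
B: not dominated (best fuel economy).
C: dominated by D (fuel economy 43≥18, cargo 78≥76, price 21≤25, 0-60 6.0≤12.0).
D: not dominated (best cargo).
E: dominated by D (fuel economy 43≥29, cargo 78≥28, price 21≤28, 0-60 6.0≤12.0).
F: dominated by D (fuel economy 43≥43, cargo 78≥29, price 21≤85, 0-60 6.0≤9.7).
G: not dominated.
H: dominated by B (fuel economy 53≥29, cargo 51≥42, price 86≤87, 0-60 5.4≤11.0).
I: dominated by D (fuel economy 43≥33, cargo 78≥41, price 21≤33, 0-60 6.0≤6.4).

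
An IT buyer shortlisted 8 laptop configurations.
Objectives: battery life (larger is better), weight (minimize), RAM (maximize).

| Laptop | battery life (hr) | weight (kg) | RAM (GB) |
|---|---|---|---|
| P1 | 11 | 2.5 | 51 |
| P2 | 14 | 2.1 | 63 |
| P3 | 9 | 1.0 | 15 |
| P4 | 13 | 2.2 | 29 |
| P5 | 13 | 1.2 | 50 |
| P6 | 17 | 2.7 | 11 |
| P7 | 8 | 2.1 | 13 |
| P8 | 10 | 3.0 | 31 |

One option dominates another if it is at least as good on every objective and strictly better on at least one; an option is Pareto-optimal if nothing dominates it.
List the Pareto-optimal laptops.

P1: dominated by P2 (battery life 14≥11, weight 2.1≤2.5, RAM 63≥51).
P2: not dominated (best RAM).
P3: not dominated (best weight).
P4: dominated by P2 (battery life 14≥13, weight 2.1≤2.2, RAM 63≥29).
P5: not dominated.
P6: not dominated (best battery life).
P7: dominated by P2 (battery life 14≥8, weight 2.1≤2.1, RAM 63≥13).
P8: dominated by P1 (battery life 11≥10, weight 2.5≤3.0, RAM 51≥31).

P2, P3, P5, P6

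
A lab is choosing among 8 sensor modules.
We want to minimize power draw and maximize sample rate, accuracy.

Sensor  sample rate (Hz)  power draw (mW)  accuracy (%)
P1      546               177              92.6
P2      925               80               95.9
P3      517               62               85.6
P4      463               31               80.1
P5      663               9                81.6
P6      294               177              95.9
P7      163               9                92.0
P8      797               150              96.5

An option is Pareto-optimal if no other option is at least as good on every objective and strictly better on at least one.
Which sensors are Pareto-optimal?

P2, P3, P5, P7, P8

P1: dominated by P2 (sample rate 925≥546, power draw 80≤177, accuracy 95.9≥92.6).
P2: not dominated (best sample rate).
P3: not dominated.
P4: dominated by P5 (sample rate 663≥463, power draw 9≤31, accuracy 81.6≥80.1).
P5: not dominated.
P6: dominated by P2 (sample rate 925≥294, power draw 80≤177, accuracy 95.9≥95.9).
P7: not dominated.
P8: not dominated (best accuracy).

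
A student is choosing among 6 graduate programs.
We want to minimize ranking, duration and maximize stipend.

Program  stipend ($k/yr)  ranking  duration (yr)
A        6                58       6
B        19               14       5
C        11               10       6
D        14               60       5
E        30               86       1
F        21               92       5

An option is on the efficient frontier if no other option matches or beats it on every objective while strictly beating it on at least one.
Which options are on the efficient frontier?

B, C, E

A: dominated by B (stipend 19≥6, ranking 14≤58, duration 5≤6).
B: not dominated.
C: not dominated (best ranking).
D: dominated by B (stipend 19≥14, ranking 14≤60, duration 5≤5).
E: not dominated (best stipend).
F: dominated by E (stipend 30≥21, ranking 86≤92, duration 1≤5).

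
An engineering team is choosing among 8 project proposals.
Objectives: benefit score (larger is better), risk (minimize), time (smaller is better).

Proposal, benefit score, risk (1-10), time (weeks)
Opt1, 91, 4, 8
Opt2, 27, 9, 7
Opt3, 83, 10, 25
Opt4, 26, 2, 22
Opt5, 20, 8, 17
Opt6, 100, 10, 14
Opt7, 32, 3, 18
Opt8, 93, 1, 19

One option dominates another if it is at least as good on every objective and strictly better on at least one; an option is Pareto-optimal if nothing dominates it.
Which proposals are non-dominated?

Opt1: not dominated.
Opt2: not dominated (best time).
Opt3: dominated by Opt1 (benefit score 91≥83, risk 4≤10, time 8≤25).
Opt4: dominated by Opt8 (benefit score 93≥26, risk 1≤2, time 19≤22).
Opt5: dominated by Opt1 (benefit score 91≥20, risk 4≤8, time 8≤17).
Opt6: not dominated (best benefit score).
Opt7: not dominated.
Opt8: not dominated (best risk).

Opt1, Opt2, Opt6, Opt7, Opt8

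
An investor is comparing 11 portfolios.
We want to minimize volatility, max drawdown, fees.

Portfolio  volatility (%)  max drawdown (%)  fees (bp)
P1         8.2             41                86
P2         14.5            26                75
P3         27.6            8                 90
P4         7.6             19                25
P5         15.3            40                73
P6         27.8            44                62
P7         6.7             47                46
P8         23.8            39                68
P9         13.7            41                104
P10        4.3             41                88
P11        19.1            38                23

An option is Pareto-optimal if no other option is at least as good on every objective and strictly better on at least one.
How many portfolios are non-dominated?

P1: dominated by P4 (volatility 7.6≤8.2, max drawdown 19≤41, fees 25≤86).
P2: dominated by P4 (volatility 7.6≤14.5, max drawdown 19≤26, fees 25≤75).
P3: not dominated (best max drawdown).
P4: not dominated.
P5: dominated by P4 (volatility 7.6≤15.3, max drawdown 19≤40, fees 25≤73).
P6: dominated by P4 (volatility 7.6≤27.8, max drawdown 19≤44, fees 25≤62).
P7: not dominated.
P8: dominated by P4 (volatility 7.6≤23.8, max drawdown 19≤39, fees 25≤68).
P9: dominated by P1 (volatility 8.2≤13.7, max drawdown 41≤41, fees 86≤104).
P10: not dominated (best volatility).
P11: not dominated (best fees).
Pareto-optimal: P3, P4, P7, P10, P11 → 5.

5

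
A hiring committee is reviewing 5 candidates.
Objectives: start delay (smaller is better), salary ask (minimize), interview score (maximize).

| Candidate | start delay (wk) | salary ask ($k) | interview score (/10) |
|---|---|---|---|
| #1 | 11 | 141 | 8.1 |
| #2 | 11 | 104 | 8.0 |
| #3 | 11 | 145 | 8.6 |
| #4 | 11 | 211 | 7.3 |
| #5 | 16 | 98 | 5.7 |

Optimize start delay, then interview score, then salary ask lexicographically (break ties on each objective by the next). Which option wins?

#3

First minimize start delay: best is 11, kept {#1, #2, #3, #4}.
Then maximize interview score: best is 8.6, kept {#3}.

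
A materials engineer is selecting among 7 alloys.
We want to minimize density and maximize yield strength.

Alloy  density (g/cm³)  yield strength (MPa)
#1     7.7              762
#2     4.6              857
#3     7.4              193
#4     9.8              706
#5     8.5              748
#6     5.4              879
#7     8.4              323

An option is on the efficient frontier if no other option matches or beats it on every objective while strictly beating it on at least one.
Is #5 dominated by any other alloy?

#1 vs #5: density 7.7≤8.5, yield strength 762≥748 — #1 is at least as good on every objective and strictly better on at least one, so #1 dominates #5.

Yes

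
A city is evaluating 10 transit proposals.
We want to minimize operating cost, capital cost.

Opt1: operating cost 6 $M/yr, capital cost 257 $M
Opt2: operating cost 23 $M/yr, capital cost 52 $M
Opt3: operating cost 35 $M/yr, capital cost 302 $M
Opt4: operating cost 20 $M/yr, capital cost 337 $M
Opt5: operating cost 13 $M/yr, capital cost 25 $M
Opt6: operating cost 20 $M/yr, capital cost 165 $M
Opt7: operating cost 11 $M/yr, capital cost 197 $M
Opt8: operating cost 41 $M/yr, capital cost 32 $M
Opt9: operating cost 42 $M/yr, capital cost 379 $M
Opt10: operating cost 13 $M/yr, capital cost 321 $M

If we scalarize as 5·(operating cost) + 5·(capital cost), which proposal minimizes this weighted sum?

Opt5

Opt1: 5·6 + 5·257 = 1315
Opt2: 5·23 + 5·52 = 375
Opt3: 5·35 + 5·302 = 1685
Opt4: 5·20 + 5·337 = 1785
Opt5: 5·13 + 5·25 = 190
Opt6: 5·20 + 5·165 = 925
Opt7: 5·11 + 5·197 = 1040
Opt8: 5·41 + 5·32 = 365
Opt9: 5·42 + 5·379 = 2105
Opt10: 5·13 + 5·321 = 1670
Lowest: Opt5 at 190.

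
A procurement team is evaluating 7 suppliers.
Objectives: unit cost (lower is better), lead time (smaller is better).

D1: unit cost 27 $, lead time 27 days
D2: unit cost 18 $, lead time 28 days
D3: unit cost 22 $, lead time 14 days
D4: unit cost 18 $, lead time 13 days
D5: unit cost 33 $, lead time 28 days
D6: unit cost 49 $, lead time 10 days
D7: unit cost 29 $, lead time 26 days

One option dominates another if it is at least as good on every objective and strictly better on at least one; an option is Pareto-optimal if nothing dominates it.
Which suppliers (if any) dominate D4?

none

D1: worse on unit cost (27 vs 18).
D2: worse on lead time (28 vs 13).
D3: worse on unit cost (22 vs 18).
D5: worse on unit cost (33 vs 18).
D6: worse on unit cost (49 vs 18).
D7: worse on unit cost (29 vs 18).
No option dominates D4.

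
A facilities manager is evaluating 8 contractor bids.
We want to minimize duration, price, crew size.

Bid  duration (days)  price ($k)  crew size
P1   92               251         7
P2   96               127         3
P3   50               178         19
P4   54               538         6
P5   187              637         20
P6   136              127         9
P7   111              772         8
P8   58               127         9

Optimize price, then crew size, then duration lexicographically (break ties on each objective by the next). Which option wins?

P2

First minimize price: best is 127, kept {P2, P6, P8}.
Then minimize crew size: best is 3, kept {P2}.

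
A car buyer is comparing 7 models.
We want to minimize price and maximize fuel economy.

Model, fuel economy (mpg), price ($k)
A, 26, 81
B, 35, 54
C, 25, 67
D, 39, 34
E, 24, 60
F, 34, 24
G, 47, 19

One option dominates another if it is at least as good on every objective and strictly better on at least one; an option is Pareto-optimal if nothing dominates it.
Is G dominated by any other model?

A: worse on fuel economy (26 vs 47).
B: worse on fuel economy (35 vs 47).
C: worse on fuel economy (25 vs 47).
D: worse on fuel economy (39 vs 47).
E: worse on fuel economy (24 vs 47).
F: worse on fuel economy (34 vs 47).
No option is at least as good as G on every objective and strictly better on one.

No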